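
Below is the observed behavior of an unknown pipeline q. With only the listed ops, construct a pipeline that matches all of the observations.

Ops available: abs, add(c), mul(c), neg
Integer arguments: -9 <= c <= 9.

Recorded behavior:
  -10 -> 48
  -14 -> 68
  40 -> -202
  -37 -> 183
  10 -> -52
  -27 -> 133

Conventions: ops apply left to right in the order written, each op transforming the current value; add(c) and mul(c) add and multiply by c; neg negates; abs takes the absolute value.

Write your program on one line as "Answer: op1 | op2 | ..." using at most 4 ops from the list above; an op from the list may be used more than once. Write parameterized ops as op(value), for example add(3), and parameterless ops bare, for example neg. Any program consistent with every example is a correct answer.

neg | mul(5) | add(-2)

Check, running the answer program on each example:
  -10 -> 10 -> 50 -> 48
  -14 -> 14 -> 70 -> 68
  40 -> -40 -> -200 -> -202
  -37 -> 37 -> 185 -> 183
  10 -> -10 -> -50 -> -52
  -27 -> 27 -> 135 -> 133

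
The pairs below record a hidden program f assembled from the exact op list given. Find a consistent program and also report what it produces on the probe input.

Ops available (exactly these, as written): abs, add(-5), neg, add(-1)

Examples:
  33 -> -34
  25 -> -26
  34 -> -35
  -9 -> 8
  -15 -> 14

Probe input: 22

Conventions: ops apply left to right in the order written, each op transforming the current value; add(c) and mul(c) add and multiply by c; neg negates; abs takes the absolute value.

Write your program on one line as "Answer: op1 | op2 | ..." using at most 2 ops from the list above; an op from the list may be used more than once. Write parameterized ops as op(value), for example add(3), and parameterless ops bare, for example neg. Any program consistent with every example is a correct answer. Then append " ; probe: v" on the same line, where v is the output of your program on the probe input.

neg | add(-1) ; probe: -23

Check, running the answer program on each example:
  33 -> -33 -> -34
  25 -> -25 -> -26
  34 -> -34 -> -35
  -9 -> 9 -> 8
  -15 -> 15 -> 14
  probe: 22 -> -22 -> -23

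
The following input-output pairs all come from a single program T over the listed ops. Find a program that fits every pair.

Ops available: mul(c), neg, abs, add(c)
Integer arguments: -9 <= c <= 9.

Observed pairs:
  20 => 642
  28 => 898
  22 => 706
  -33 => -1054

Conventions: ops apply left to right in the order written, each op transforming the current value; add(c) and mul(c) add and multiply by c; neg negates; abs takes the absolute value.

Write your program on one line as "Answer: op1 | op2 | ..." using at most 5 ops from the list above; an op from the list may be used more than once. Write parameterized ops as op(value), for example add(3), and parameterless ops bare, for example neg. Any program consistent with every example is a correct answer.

mul(-8) | neg | mul(4) | add(2)

Check, running the answer program on each example:
  20 -> -160 -> 160 -> 640 -> 642
  28 -> -224 -> 224 -> 896 -> 898
  22 -> -176 -> 176 -> 704 -> 706
  -33 -> 264 -> -264 -> -1056 -> -1054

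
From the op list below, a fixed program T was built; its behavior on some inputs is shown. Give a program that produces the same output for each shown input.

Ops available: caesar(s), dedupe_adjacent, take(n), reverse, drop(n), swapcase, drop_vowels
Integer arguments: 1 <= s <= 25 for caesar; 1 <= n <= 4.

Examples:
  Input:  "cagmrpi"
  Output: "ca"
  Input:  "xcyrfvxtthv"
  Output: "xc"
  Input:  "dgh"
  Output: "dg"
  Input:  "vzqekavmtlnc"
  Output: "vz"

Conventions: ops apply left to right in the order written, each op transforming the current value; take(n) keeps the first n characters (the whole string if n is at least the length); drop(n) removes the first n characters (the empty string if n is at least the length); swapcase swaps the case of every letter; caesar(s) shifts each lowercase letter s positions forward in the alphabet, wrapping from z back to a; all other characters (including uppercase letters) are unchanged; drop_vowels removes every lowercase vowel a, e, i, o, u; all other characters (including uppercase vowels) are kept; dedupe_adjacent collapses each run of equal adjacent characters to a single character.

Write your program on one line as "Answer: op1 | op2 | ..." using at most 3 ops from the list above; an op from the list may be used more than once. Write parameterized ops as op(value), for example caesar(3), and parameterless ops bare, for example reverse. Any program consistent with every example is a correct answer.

swapcase | take(2) | swapcase

Check, running the answer program on each example:
  "cagmrpi" -> "CAGMRPI" -> "CA" -> "ca"
  "xcyrfvxtthv" -> "XCYRFVXTTHV" -> "XC" -> "xc"
  "dgh" -> "DGH" -> "DG" -> "dg"
  "vzqekavmtlnc" -> "VZQEKAVMTLNC" -> "VZ" -> "vz"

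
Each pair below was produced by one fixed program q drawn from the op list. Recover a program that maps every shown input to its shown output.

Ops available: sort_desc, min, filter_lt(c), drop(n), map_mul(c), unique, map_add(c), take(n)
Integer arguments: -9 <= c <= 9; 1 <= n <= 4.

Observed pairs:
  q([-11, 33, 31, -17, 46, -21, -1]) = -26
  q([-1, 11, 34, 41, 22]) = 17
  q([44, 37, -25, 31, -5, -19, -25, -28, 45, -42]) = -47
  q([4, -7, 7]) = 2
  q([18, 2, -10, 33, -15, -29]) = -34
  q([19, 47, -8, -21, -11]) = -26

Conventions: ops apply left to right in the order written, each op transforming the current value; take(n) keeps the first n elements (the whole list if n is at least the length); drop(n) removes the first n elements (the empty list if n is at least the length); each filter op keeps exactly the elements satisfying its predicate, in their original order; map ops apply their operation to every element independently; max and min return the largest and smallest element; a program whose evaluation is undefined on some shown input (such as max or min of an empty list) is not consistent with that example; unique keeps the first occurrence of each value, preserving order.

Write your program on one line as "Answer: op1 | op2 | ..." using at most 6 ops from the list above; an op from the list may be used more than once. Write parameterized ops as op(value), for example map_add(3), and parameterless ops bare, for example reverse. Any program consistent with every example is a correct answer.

drop(2) | map_add(3) | unique | map_add(-8) | sort_desc | min

Check, running the answer program on each example:
  [-11, 33, 31, -17, 46, -21, -1] -> [31, -17, 46, -21, -1] -> [34, -14, 49, -18, 2] -> [34, -14, 49, -18, 2] -> [26, -22, 41, -26, -6] -> [41, 26, -6, -22, -26] -> -26
  [-1, 11, 34, 41, 22] -> [34, 41, 22] -> [37, 44, 25] -> [37, 44, 25] -> [29, 36, 17] -> [36, 29, 17] -> 17
  [44, 37, -25, 31, -5, -19, -25, -28, 45, -42] -> [-25, 31, -5, -19, -25, -28, 45, -42] -> [-22, 34, -2, -16, -22, -25, 48, -39] -> [-22, 34, -2, -16, -25, 48, -39] -> [-30, 26, -10, -24, -33, 40, -47] -> [40, 26, -10, -24, -30, -33, -47] -> -47
  [4, -7, 7] -> [7] -> [10] -> [10] -> [2] -> [2] -> 2
  [18, 2, -10, 33, -15, -29] -> [-10, 33, -15, -29] -> [-7, 36, -12, -26] -> [-7, 36, -12, -26] -> [-15, 28, -20, -34] -> [28, -15, -20, -34] -> -34
  [19, 47, -8, -21, -11] -> [-8, -21, -11] -> [-5, -18, -8] -> [-5, -18, -8] -> [-13, -26, -16] -> [-13, -16, -26] -> -26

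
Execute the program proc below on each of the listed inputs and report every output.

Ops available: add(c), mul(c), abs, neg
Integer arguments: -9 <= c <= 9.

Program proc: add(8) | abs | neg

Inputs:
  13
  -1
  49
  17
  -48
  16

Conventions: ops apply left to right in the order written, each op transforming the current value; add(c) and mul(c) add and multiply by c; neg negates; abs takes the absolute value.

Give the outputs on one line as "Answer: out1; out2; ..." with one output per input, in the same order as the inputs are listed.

Execution, op by op:
  13 -> 21 -> 21 -> -21
  -1 -> 7 -> 7 -> -7
  49 -> 57 -> 57 -> -57
  17 -> 25 -> 25 -> -25
  -48 -> -40 -> 40 -> -40
  16 -> 24 -> 24 -> -24

-21; -7; -57; -25; -40; -24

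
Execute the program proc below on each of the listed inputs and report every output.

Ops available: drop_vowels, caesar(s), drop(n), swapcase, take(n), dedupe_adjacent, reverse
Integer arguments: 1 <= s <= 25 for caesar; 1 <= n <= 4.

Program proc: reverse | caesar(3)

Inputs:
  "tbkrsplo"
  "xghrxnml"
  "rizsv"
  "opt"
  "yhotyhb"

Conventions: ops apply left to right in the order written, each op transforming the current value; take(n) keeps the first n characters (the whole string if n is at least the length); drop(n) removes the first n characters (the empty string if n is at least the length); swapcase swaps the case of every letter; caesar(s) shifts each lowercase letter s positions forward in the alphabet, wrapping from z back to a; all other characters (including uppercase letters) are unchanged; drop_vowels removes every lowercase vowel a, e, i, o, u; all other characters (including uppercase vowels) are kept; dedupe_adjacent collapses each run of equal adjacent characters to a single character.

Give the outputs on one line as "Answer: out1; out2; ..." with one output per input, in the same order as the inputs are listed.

"rosvunew"; "opqaukja"; "yvclu"; "wsr"; "ekbwrkb"

Execution, op by op:
  "tbkrsplo" -> "olpsrkbt" -> "rosvunew"
  "xghrxnml" -> "lmnxrhgx" -> "opqaukja"
  "rizsv" -> "vszir" -> "yvclu"
  "opt" -> "tpo" -> "wsr"
  "yhotyhb" -> "bhytohy" -> "ekbwrkb"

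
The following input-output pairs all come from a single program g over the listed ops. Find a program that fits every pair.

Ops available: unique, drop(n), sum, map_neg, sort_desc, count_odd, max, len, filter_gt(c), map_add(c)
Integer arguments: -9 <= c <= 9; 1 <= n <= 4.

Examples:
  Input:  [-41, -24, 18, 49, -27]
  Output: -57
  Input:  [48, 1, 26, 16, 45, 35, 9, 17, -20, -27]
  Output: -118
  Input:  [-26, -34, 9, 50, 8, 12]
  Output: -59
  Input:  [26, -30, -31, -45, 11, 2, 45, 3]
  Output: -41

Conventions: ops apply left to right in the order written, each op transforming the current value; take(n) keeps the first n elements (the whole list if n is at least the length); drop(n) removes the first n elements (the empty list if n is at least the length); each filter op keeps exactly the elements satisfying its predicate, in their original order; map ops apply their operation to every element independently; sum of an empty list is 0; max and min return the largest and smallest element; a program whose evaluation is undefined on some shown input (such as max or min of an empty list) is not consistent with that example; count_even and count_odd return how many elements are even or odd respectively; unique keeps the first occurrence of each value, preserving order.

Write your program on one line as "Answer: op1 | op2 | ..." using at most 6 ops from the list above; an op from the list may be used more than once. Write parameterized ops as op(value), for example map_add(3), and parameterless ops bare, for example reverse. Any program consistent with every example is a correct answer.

drop(2) | map_add(-5) | filter_gt(-7) | map_neg | sum

Check, running the answer program on each example:
  [-41, -24, 18, 49, -27] -> [18, 49, -27] -> [13, 44, -32] -> [13, 44] -> [-13, -44] -> -57
  [48, 1, 26, 16, 45, 35, 9, 17, -20, -27] -> [26, 16, 45, 35, 9, 17, -20, -27] -> [21, 11, 40, 30, 4, 12, -25, -32] -> [21, 11, 40, 30, 4, 12] -> [-21, -11, -40, -30, -4, -12] -> -118
  [-26, -34, 9, 50, 8, 12] -> [9, 50, 8, 12] -> [4, 45, 3, 7] -> [4, 45, 3, 7] -> [-4, -45, -3, -7] -> -59
  [26, -30, -31, -45, 11, 2, 45, 3] -> [-31, -45, 11, 2, 45, 3] -> [-36, -50, 6, -3, 40, -2] -> [6, -3, 40, -2] -> [-6, 3, -40, 2] -> -41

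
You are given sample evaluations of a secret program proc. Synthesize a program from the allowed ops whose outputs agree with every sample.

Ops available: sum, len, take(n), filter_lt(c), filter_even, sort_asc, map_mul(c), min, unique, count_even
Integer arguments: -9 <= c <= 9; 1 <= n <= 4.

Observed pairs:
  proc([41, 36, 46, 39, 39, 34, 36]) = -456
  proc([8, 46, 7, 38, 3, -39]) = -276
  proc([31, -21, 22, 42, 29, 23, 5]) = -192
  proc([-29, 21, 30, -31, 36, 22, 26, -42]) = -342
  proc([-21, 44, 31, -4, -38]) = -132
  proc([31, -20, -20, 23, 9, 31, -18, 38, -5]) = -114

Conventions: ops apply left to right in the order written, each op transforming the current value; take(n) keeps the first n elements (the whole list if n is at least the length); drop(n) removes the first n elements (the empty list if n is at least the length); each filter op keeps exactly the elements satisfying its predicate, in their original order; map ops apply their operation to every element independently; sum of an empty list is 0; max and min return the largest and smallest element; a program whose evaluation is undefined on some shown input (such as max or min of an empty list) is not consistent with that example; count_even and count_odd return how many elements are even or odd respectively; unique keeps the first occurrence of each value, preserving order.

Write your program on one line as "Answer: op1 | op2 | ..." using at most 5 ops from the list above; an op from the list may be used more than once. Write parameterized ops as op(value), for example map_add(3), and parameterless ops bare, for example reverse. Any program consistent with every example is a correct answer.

filter_even | map_mul(-3) | filter_lt(2) | sort_asc | sum

Check, running the answer program on each example:
  [41, 36, 46, 39, 39, 34, 36] -> [36, 46, 34, 36] -> [-108, -138, -102, -108] -> [-108, -138, -102, -108] -> [-138, -108, -108, -102] -> -456
  [8, 46, 7, 38, 3, -39] -> [8, 46, 38] -> [-24, -138, -114] -> [-24, -138, -114] -> [-138, -114, -24] -> -276
  [31, -21, 22, 42, 29, 23, 5] -> [22, 42] -> [-66, -126] -> [-66, -126] -> [-126, -66] -> -192
  [-29, 21, 30, -31, 36, 22, 26, -42] -> [30, 36, 22, 26, -42] -> [-90, -108, -66, -78, 126] -> [-90, -108, -66, -78] -> [-108, -90, -78, -66] -> -342
  [-21, 44, 31, -4, -38] -> [44, -4, -38] -> [-132, 12, 114] -> [-132] -> [-132] -> -132
  [31, -20, -20, 23, 9, 31, -18, 38, -5] -> [-20, -20, -18, 38] -> [60, 60, 54, -114] -> [-114] -> [-114] -> -114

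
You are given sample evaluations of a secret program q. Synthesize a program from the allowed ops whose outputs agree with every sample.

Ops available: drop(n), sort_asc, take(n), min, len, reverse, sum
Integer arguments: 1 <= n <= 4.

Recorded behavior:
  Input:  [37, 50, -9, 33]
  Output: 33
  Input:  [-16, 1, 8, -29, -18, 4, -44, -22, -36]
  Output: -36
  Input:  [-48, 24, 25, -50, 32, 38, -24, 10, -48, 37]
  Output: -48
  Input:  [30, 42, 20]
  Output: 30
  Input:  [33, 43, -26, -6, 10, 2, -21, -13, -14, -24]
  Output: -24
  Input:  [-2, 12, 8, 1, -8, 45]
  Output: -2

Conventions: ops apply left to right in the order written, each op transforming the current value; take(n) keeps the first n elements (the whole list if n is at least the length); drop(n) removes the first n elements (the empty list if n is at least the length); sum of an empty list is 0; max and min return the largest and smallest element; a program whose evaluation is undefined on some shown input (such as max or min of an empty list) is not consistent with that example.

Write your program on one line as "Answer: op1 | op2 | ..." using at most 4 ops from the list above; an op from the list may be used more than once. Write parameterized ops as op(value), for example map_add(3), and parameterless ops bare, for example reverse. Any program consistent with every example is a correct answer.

sort_asc | drop(1) | min

Check, running the answer program on each example:
  [37, 50, -9, 33] -> [-9, 33, 37, 50] -> [33, 37, 50] -> 33
  [-16, 1, 8, -29, -18, 4, -44, -22, -36] -> [-44, -36, -29, -22, -18, -16, 1, 4, 8] -> [-36, -29, -22, -18, -16, 1, 4, 8] -> -36
  [-48, 24, 25, -50, 32, 38, -24, 10, -48, 37] -> [-50, -48, -48, -24, 10, 24, 25, 32, 37, 38] -> [-48, -48, -24, 10, 24, 25, 32, 37, 38] -> -48
  [30, 42, 20] -> [20, 30, 42] -> [30, 42] -> 30
  [33, 43, -26, -6, 10, 2, -21, -13, -14, -24] -> [-26, -24, -21, -14, -13, -6, 2, 10, 33, 43] -> [-24, -21, -14, -13, -6, 2, 10, 33, 43] -> -24
  [-2, 12, 8, 1, -8, 45] -> [-8, -2, 1, 8, 12, 45] -> [-2, 1, 8, 12, 45] -> -2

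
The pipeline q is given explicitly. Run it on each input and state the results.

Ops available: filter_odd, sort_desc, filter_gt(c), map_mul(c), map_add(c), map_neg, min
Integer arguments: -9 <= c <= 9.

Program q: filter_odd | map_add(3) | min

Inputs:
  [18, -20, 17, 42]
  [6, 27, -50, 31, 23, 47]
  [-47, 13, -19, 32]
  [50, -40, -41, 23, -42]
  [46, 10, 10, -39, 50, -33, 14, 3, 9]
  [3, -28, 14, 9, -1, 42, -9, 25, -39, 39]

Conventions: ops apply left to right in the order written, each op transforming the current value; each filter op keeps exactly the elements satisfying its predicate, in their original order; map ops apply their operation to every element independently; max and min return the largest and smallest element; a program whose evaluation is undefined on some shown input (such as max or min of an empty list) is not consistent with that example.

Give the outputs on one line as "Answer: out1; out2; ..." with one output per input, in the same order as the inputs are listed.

Execution, op by op:
  [18, -20, 17, 42] -> [17] -> [20] -> 20
  [6, 27, -50, 31, 23, 47] -> [27, 31, 23, 47] -> [30, 34, 26, 50] -> 26
  [-47, 13, -19, 32] -> [-47, 13, -19] -> [-44, 16, -16] -> -44
  [50, -40, -41, 23, -42] -> [-41, 23] -> [-38, 26] -> -38
  [46, 10, 10, -39, 50, -33, 14, 3, 9] -> [-39, -33, 3, 9] -> [-36, -30, 6, 12] -> -36
  [3, -28, 14, 9, -1, 42, -9, 25, -39, 39] -> [3, 9, -1, -9, 25, -39, 39] -> [6, 12, 2, -6, 28, -36, 42] -> -36

20; 26; -44; -38; -36; -36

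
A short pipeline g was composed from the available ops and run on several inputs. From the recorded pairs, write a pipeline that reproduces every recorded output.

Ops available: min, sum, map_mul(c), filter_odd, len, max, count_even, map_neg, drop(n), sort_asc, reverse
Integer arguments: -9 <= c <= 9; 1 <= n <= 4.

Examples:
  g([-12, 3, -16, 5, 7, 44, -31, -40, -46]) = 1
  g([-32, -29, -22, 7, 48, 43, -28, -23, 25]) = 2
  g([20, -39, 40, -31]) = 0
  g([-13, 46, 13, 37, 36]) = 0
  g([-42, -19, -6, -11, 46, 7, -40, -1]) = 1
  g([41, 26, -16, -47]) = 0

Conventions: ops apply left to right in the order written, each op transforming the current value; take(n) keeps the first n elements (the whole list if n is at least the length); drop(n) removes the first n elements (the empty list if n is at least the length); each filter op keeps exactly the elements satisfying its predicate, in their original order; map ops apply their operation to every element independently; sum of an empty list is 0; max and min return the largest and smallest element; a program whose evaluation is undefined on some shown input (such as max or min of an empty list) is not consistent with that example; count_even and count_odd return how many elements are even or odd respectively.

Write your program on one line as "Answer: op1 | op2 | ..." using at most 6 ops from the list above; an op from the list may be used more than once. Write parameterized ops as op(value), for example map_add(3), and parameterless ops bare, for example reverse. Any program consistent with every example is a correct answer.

sort_asc | filter_odd | drop(3) | map_neg | sort_asc | len

Check, running the answer program on each example:
  [-12, 3, -16, 5, 7, 44, -31, -40, -46] -> [-46, -40, -31, -16, -12, 3, 5, 7, 44] -> [-31, 3, 5, 7] -> [7] -> [-7] -> [-7] -> 1
  [-32, -29, -22, 7, 48, 43, -28, -23, 25] -> [-32, -29, -28, -23, -22, 7, 25, 43, 48] -> [-29, -23, 7, 25, 43] -> [25, 43] -> [-25, -43] -> [-43, -25] -> 2
  [20, -39, 40, -31] -> [-39, -31, 20, 40] -> [-39, -31] -> [] -> [] -> [] -> 0
  [-13, 46, 13, 37, 36] -> [-13, 13, 36, 37, 46] -> [-13, 13, 37] -> [] -> [] -> [] -> 0
  [-42, -19, -6, -11, 46, 7, -40, -1] -> [-42, -40, -19, -11, -6, -1, 7, 46] -> [-19, -11, -1, 7] -> [7] -> [-7] -> [-7] -> 1
  [41, 26, -16, -47] -> [-47, -16, 26, 41] -> [-47, 41] -> [] -> [] -> [] -> 0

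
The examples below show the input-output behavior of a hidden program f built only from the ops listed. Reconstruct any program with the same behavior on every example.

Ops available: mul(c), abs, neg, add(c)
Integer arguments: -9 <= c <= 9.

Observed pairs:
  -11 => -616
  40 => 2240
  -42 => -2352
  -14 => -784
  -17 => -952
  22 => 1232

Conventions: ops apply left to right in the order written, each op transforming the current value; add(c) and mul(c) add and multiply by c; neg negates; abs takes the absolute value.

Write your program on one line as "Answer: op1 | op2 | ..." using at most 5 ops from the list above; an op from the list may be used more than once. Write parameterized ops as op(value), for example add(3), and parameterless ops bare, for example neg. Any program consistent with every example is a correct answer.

neg | mul(8) | neg | mul(7)

Check, running the answer program on each example:
  -11 -> 11 -> 88 -> -88 -> -616
  40 -> -40 -> -320 -> 320 -> 2240
  -42 -> 42 -> 336 -> -336 -> -2352
  -14 -> 14 -> 112 -> -112 -> -784
  -17 -> 17 -> 136 -> -136 -> -952
  22 -> -22 -> -176 -> 176 -> 1232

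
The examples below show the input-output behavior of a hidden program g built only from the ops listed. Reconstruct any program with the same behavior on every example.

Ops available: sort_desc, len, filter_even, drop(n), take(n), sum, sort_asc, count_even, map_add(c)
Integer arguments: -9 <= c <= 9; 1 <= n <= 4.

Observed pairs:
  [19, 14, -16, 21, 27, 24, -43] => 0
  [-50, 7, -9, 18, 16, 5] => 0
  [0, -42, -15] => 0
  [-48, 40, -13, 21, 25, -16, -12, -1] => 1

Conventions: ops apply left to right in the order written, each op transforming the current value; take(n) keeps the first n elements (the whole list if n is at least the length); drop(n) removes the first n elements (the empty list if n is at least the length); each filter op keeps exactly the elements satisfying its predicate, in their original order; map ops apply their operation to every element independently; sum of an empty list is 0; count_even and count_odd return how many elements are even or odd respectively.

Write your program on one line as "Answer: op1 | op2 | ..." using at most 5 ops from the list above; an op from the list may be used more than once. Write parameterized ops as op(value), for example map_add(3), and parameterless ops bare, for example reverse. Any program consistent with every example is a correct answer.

drop(4) | sort_desc | drop(1) | drop(2) | len

Check, running the answer program on each example:
  [19, 14, -16, 21, 27, 24, -43] -> [27, 24, -43] -> [27, 24, -43] -> [24, -43] -> [] -> 0
  [-50, 7, -9, 18, 16, 5] -> [16, 5] -> [16, 5] -> [5] -> [] -> 0
  [0, -42, -15] -> [] -> [] -> [] -> [] -> 0
  [-48, 40, -13, 21, 25, -16, -12, -1] -> [25, -16, -12, -1] -> [25, -1, -12, -16] -> [-1, -12, -16] -> [-16] -> 1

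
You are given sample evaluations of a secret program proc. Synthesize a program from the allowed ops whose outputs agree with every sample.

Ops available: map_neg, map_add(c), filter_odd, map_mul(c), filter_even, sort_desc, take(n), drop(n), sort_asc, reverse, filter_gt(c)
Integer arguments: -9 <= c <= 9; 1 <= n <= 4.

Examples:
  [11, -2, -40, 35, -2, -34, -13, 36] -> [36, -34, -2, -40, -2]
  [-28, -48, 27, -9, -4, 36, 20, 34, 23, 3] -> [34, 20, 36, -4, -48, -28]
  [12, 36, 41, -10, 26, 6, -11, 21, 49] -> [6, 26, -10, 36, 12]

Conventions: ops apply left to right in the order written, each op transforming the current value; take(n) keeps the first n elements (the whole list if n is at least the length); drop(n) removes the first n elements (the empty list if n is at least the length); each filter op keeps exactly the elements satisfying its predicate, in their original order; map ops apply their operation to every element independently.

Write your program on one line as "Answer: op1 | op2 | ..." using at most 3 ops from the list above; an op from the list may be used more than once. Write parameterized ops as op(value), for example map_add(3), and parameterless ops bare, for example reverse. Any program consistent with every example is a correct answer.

reverse | filter_even

Check, running the answer program on each example:
  [11, -2, -40, 35, -2, -34, -13, 36] -> [36, -13, -34, -2, 35, -40, -2, 11] -> [36, -34, -2, -40, -2]
  [-28, -48, 27, -9, -4, 36, 20, 34, 23, 3] -> [3, 23, 34, 20, 36, -4, -9, 27, -48, -28] -> [34, 20, 36, -4, -48, -28]
  [12, 36, 41, -10, 26, 6, -11, 21, 49] -> [49, 21, -11, 6, 26, -10, 41, 36, 12] -> [6, 26, -10, 36, 12]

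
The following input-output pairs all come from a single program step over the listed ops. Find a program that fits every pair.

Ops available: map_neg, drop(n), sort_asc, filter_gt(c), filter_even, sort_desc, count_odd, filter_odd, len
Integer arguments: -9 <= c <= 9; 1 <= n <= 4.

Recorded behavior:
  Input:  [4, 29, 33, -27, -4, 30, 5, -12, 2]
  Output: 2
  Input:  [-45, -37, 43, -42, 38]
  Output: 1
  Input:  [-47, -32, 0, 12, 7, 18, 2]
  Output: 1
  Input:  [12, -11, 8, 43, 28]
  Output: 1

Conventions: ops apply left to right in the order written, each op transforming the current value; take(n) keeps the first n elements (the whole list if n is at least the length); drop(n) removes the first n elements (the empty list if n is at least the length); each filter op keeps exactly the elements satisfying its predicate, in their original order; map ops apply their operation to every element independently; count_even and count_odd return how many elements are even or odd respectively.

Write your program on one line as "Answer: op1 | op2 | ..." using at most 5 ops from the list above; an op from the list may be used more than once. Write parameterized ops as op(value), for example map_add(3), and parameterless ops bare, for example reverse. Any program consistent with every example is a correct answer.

drop(2) | filter_gt(-4) | sort_asc | filter_odd | count_odd

Check, running the answer program on each example:
  [4, 29, 33, -27, -4, 30, 5, -12, 2] -> [33, -27, -4, 30, 5, -12, 2] -> [33, 30, 5, 2] -> [2, 5, 30, 33] -> [5, 33] -> 2
  [-45, -37, 43, -42, 38] -> [43, -42, 38] -> [43, 38] -> [38, 43] -> [43] -> 1
  [-47, -32, 0, 12, 7, 18, 2] -> [0, 12, 7, 18, 2] -> [0, 12, 7, 18, 2] -> [0, 2, 7, 12, 18] -> [7] -> 1
  [12, -11, 8, 43, 28] -> [8, 43, 28] -> [8, 43, 28] -> [8, 28, 43] -> [43] -> 1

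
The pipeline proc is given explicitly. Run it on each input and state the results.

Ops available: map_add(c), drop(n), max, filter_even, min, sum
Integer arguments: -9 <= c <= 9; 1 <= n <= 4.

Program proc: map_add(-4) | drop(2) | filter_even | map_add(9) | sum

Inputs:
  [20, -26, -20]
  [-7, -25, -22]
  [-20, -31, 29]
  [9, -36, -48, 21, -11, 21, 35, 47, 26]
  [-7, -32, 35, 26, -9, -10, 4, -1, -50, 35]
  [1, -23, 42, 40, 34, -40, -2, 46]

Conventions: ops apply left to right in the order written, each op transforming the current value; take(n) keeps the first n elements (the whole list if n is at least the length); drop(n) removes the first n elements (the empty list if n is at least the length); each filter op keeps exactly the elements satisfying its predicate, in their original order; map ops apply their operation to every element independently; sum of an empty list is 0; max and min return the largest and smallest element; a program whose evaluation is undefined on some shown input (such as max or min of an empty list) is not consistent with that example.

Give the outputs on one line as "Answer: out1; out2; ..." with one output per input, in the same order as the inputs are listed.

Execution, op by op:
  [20, -26, -20] -> [16, -30, -24] -> [-24] -> [-24] -> [-15] -> -15
  [-7, -25, -22] -> [-11, -29, -26] -> [-26] -> [-26] -> [-17] -> -17
  [-20, -31, 29] -> [-24, -35, 25] -> [25] -> [] -> [] -> 0
  [9, -36, -48, 21, -11, 21, 35, 47, 26] -> [5, -40, -52, 17, -15, 17, 31, 43, 22] -> [-52, 17, -15, 17, 31, 43, 22] -> [-52, 22] -> [-43, 31] -> -12
  [-7, -32, 35, 26, -9, -10, 4, -1, -50, 35] -> [-11, -36, 31, 22, -13, -14, 0, -5, -54, 31] -> [31, 22, -13, -14, 0, -5, -54, 31] -> [22, -14, 0, -54] -> [31, -5, 9, -45] -> -10
  [1, -23, 42, 40, 34, -40, -2, 46] -> [-3, -27, 38, 36, 30, -44, -6, 42] -> [38, 36, 30, -44, -6, 42] -> [38, 36, 30, -44, -6, 42] -> [47, 45, 39, -35, 3, 51] -> 150

-15; -17; 0; -12; -10; 150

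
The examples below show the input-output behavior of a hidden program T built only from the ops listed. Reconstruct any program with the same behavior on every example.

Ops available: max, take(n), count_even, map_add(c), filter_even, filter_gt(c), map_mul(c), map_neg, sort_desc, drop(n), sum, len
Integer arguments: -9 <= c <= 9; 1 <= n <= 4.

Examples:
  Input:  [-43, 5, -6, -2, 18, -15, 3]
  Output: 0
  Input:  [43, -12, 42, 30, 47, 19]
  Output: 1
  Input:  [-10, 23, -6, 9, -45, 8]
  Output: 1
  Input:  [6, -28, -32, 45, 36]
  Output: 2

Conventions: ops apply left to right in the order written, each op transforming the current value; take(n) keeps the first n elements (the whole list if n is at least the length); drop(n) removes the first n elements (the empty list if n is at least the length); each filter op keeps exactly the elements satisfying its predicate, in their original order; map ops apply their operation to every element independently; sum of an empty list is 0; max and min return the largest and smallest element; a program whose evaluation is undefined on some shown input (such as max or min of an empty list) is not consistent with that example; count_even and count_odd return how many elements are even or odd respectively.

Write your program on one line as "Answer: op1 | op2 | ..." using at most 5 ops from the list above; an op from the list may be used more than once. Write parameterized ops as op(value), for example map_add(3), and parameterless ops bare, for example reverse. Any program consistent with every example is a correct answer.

filter_even | map_neg | filter_gt(9) | map_add(1) | len

Check, running the answer program on each example:
  [-43, 5, -6, -2, 18, -15, 3] -> [-6, -2, 18] -> [6, 2, -18] -> [] -> [] -> 0
  [43, -12, 42, 30, 47, 19] -> [-12, 42, 30] -> [12, -42, -30] -> [12] -> [13] -> 1
  [-10, 23, -6, 9, -45, 8] -> [-10, -6, 8] -> [10, 6, -8] -> [10] -> [11] -> 1
  [6, -28, -32, 45, 36] -> [6, -28, -32, 36] -> [-6, 28, 32, -36] -> [28, 32] -> [29, 33] -> 2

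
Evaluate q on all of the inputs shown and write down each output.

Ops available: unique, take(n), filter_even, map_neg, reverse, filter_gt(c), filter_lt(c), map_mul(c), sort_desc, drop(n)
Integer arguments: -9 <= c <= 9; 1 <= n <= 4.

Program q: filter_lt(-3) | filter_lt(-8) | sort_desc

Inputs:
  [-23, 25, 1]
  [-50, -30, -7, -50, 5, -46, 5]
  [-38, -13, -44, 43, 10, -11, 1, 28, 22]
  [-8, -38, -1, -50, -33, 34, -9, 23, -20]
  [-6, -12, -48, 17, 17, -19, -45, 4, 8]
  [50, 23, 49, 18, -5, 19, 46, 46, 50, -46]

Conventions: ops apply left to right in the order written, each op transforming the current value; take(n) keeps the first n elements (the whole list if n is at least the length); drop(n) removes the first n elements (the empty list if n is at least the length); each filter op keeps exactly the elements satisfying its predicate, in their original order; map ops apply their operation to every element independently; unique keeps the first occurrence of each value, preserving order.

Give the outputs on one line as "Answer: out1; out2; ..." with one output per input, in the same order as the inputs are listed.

Execution, op by op:
  [-23, 25, 1] -> [-23] -> [-23] -> [-23]
  [-50, -30, -7, -50, 5, -46, 5] -> [-50, -30, -7, -50, -46] -> [-50, -30, -50, -46] -> [-30, -46, -50, -50]
  [-38, -13, -44, 43, 10, -11, 1, 28, 22] -> [-38, -13, -44, -11] -> [-38, -13, -44, -11] -> [-11, -13, -38, -44]
  [-8, -38, -1, -50, -33, 34, -9, 23, -20] -> [-8, -38, -50, -33, -9, -20] -> [-38, -50, -33, -9, -20] -> [-9, -20, -33, -38, -50]
  [-6, -12, -48, 17, 17, -19, -45, 4, 8] -> [-6, -12, -48, -19, -45] -> [-12, -48, -19, -45] -> [-12, -19, -45, -48]
  [50, 23, 49, 18, -5, 19, 46, 46, 50, -46] -> [-5, -46] -> [-46] -> [-46]

[-23]; [-30, -46, -50, -50]; [-11, -13, -38, -44]; [-9, -20, -33, -38, -50]; [-12, -19, -45, -48]; [-46]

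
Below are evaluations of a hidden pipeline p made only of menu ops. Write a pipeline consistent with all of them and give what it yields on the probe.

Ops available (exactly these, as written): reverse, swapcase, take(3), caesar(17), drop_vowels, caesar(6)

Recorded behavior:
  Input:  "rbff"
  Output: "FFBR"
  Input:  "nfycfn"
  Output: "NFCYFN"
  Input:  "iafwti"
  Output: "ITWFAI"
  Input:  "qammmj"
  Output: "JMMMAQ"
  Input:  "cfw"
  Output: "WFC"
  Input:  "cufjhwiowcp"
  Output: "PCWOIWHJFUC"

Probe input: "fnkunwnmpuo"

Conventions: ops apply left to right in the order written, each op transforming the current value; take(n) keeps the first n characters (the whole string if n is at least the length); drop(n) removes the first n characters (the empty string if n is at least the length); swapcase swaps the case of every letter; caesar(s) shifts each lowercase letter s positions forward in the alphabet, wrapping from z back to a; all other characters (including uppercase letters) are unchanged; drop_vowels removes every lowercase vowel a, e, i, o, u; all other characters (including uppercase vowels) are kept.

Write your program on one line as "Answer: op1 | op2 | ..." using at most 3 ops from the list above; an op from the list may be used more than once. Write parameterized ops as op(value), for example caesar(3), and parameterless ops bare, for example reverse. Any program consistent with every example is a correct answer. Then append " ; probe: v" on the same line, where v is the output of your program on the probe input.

swapcase | reverse ; probe: "OUPMNWNUKNF"

Check, running the answer program on each example:
  "rbff" -> "RBFF" -> "FFBR"
  "nfycfn" -> "NFYCFN" -> "NFCYFN"
  "iafwti" -> "IAFWTI" -> "ITWFAI"
  "qammmj" -> "QAMMMJ" -> "JMMMAQ"
  "cfw" -> "CFW" -> "WFC"
  "cufjhwiowcp" -> "CUFJHWIOWCP" -> "PCWOIWHJFUC"
  probe: "fnkunwnmpuo" -> "FNKUNWNMPUO" -> "OUPMNWNUKNF"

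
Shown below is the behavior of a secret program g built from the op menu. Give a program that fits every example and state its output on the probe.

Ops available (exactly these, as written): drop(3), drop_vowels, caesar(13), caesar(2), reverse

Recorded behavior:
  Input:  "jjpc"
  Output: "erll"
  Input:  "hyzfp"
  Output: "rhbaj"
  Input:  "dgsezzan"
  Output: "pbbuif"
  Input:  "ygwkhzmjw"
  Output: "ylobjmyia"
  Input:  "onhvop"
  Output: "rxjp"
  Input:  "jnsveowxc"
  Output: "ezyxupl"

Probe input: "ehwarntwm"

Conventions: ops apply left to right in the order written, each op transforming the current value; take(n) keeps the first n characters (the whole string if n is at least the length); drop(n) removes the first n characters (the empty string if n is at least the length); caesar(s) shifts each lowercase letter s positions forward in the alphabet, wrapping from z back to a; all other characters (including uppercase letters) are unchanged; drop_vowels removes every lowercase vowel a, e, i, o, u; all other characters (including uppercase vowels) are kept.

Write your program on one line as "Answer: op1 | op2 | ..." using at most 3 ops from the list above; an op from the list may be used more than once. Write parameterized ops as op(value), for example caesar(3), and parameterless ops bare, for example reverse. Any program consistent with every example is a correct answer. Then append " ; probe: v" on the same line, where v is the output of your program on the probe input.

drop_vowels | caesar(2) | reverse ; probe: "oyvptyj"

Check, running the answer program on each example:
  "jjpc" -> "jjpc" -> "llre" -> "erll"
  "hyzfp" -> "hyzfp" -> "jabhr" -> "rhbaj"
  "dgsezzan" -> "dgszzn" -> "fiubbp" -> "pbbuif"
  "ygwkhzmjw" -> "ygwkhzmjw" -> "aiymjboly" -> "ylobjmyia"
  "onhvop" -> "nhvp" -> "pjxr" -> "rxjp"
  "jnsveowxc" -> "jnsvwxc" -> "lpuxyze" -> "ezyxupl"
  probe: "ehwarntwm" -> "hwrntwm" -> "jytpvyo" -> "oyvptyj"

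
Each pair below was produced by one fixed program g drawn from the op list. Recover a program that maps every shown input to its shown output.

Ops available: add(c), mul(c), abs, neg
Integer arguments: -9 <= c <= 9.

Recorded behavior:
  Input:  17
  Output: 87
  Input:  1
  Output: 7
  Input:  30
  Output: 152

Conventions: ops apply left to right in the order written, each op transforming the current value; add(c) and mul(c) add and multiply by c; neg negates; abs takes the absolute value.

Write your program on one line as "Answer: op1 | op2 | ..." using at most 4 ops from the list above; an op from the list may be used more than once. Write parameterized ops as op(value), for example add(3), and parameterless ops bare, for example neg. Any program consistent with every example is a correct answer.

mul(-5) | add(-2) | neg

Check, running the answer program on each example:
  17 -> -85 -> -87 -> 87
  1 -> -5 -> -7 -> 7
  30 -> -150 -> -152 -> 152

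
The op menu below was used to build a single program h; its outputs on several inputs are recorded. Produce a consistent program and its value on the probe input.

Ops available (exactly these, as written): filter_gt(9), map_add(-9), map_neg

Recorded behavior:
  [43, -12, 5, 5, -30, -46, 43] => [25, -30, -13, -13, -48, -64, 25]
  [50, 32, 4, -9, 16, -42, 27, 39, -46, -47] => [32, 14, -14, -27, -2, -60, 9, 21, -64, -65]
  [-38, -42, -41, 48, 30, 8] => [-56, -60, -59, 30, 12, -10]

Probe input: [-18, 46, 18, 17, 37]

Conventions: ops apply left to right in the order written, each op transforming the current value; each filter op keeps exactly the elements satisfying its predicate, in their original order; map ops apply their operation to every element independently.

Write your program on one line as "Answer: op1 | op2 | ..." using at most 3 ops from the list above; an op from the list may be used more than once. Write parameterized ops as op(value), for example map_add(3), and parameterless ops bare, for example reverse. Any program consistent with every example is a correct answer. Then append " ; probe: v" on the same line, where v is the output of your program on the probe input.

map_add(-9) | map_add(-9) ; probe: [-36, 28, 0, -1, 19]

Check, running the answer program on each example:
  [43, -12, 5, 5, -30, -46, 43] -> [34, -21, -4, -4, -39, -55, 34] -> [25, -30, -13, -13, -48, -64, 25]
  [50, 32, 4, -9, 16, -42, 27, 39, -46, -47] -> [41, 23, -5, -18, 7, -51, 18, 30, -55, -56] -> [32, 14, -14, -27, -2, -60, 9, 21, -64, -65]
  [-38, -42, -41, 48, 30, 8] -> [-47, -51, -50, 39, 21, -1] -> [-56, -60, -59, 30, 12, -10]
  probe: [-18, 46, 18, 17, 37] -> [-27, 37, 9, 8, 28] -> [-36, 28, 0, -1, 19]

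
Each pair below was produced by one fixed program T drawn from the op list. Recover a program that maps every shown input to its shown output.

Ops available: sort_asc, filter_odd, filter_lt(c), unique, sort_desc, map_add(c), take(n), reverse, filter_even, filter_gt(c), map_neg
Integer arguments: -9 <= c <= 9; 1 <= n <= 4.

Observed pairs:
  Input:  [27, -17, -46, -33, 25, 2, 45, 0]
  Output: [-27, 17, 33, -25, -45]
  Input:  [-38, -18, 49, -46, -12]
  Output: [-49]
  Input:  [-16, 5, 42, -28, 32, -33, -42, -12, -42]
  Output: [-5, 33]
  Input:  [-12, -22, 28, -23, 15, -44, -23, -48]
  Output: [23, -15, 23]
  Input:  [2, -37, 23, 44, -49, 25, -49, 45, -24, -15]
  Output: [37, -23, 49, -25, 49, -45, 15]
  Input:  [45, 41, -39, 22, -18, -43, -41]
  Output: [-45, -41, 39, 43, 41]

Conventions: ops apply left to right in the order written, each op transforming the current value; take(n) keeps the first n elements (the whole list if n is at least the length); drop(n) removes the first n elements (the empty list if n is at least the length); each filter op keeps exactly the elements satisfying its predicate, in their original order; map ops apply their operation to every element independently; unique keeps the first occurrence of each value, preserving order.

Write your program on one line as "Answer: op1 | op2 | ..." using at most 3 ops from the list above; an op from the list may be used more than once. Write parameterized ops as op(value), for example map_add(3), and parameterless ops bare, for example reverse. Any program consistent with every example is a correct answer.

map_neg | filter_odd

Check, running the answer program on each example:
  [27, -17, -46, -33, 25, 2, 45, 0] -> [-27, 17, 46, 33, -25, -2, -45, 0] -> [-27, 17, 33, -25, -45]
  [-38, -18, 49, -46, -12] -> [38, 18, -49, 46, 12] -> [-49]
  [-16, 5, 42, -28, 32, -33, -42, -12, -42] -> [16, -5, -42, 28, -32, 33, 42, 12, 42] -> [-5, 33]
  [-12, -22, 28, -23, 15, -44, -23, -48] -> [12, 22, -28, 23, -15, 44, 23, 48] -> [23, -15, 23]
  [2, -37, 23, 44, -49, 25, -49, 45, -24, -15] -> [-2, 37, -23, -44, 49, -25, 49, -45, 24, 15] -> [37, -23, 49, -25, 49, -45, 15]
  [45, 41, -39, 22, -18, -43, -41] -> [-45, -41, 39, -22, 18, 43, 41] -> [-45, -41, 39, 43, 41]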